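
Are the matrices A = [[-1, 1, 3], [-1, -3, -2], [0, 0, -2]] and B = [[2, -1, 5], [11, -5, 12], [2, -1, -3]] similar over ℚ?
Two matrices over a field are similar if and only if they have the same invariant factors.

Both A and B have characteristic polynomial (x + 2)^3 and minimal polynomial (x + 2)^3. Computing further, both have invariant factors (x + 2)^3. Hence A and B are similar.

Yes.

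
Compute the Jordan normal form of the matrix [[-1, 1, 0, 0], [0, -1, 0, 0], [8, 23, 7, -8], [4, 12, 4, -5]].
J = [[-1, 1, 0, 0], [0, -1, 0, 0], [0, 0, -1, 0], [0, 0, 0, 3]]

The characteristic polynomial is det(xI - A) = (x - 3)(x + 1)^3, so the eigenvalues are -1 (algebraic multiplicity 3), 3 (algebraic multiplicity 1).

For λ = -1: rank(A + I) = 2, rank((A + I)^2) = 1. The eigenspace has dimension 4 - 2 = 2, so there are 2 Jordan blocks; the rank sequence gives block sizes [2, 1].

For λ = 3: algebraic multiplicity 1 gives one 1×1 block.

Assembling the blocks gives the Jordan form J above.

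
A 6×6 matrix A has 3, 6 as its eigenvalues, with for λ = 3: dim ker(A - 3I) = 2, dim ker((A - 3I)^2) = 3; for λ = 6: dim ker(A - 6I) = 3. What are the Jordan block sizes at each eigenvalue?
Jordan blocks: (3, 2), (3, 1), (6, 1), (6, 1), (6, 1)

λ = 3: successive nullity increments [2, 1] count blocks of size ≥ k; block sizes are [2, 1].
λ = 6: successive nullity increments [3] count blocks of size ≥ k; block sizes are [1, 1, 1].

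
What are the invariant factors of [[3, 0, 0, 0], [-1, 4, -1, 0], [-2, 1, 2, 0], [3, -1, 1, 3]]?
x - 3, (x - 3)^3

The Jordan structure of A has elementary divisors (x - 3)^3, (x - 3). Arranging the block sizes at each eigenvalue in decreasing order and taking row products gives the invariant factors.

Invariant factors (smallest first, each dividing the next): x - 3, (x - 3)^3.

Check: the last factor (x - 3)^3 is the minimal polynomial, and the product (x - 3)^4 is the characteristic polynomial.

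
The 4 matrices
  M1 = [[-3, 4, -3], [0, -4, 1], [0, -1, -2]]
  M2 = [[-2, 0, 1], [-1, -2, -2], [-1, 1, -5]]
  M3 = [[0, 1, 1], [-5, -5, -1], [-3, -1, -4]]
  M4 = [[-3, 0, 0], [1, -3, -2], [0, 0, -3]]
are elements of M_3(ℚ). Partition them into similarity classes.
Characteristic polynomials: χ_{M1} = (x + 3)^3, χ_{M2} = (x + 3)^3, χ_{M3} = (x + 3)^3, χ_{M4} = (x + 3)^3.

{M1, M2, M3}: invariant factors (x + 3)^3.

{M4}: invariant factors x + 3, (x + 3)^2.

Matrices are similar if and only if their invariant-factor lists agree; the partition into similarity classes is {M1, M2, M3}, {M4}.

2 classes: {M1, M2, M3}, {M4}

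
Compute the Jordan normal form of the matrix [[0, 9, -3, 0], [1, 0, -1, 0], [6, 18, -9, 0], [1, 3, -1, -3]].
The characteristic polynomial is det(xI - A) = (x + 3)^4, so the eigenvalues are -3 (algebraic multiplicity 4).

For λ = -3: rank(A + 3I) = 1, rank((A + 3I)^2) = 0. The eigenspace has dimension 4 - 1 = 3, so there are 3 Jordan blocks; the rank sequence gives block sizes [2, 1, 1].

Assembling the blocks gives the Jordan form J above.

J = [[-3, 1, 0, 0], [0, -3, 0, 0], [0, 0, -3, 0], [0, 0, 0, -3]]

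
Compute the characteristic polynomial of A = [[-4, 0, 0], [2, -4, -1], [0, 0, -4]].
xI - A = [[x + 4, 0, 0], [-2, x + 4, 1], [0, 0, x + 4]].

Expanding det(xI - A) along the first row:
det(xI - A) = + (x + 4)·det([[x + 4, 1], [0, x + 4]]) - (0)·det([[-2, 1], [0, x + 4]]) + (0)·det([[-2, x + 4], [0, 0]]).

Evaluating gives χ_A(x) = x^3 + 12x^2 + 48x + 64 = (x + 4)^3.

χ_A(x) = (x + 4)^3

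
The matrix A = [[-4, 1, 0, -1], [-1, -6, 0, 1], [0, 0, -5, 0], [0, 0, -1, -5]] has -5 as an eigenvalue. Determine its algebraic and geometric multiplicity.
The characteristic polynomial is (x + 5)^4, so the factor x + 5 appears with exponent 4: the algebraic multiplicity is 4.

rank(A + 5I) = 2, so the eigenspace has dimension 4 - 2 = 2: the geometric multiplicity is 2.

Since 2 < 4, A is not diagonalizable.

algebraic multiplicity 4, geometric multiplicity 2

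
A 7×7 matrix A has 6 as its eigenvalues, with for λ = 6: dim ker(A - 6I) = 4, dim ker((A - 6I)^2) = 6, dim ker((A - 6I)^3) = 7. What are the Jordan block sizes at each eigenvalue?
λ = 6: successive nullity increments [4, 2, 1] count blocks of size ≥ k; block sizes are [3, 2, 1, 1].

Jordan blocks: (6, 3), (6, 2), (6, 1), (6, 1)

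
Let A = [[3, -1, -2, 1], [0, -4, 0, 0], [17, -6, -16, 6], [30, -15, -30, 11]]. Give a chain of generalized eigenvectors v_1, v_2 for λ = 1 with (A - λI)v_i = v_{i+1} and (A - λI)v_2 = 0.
We seek v_1 ∈ ker((A - I)^2) \ ker(A - I), then set v_{i+1} = (A - I) v_i.

One such chain is v_1 = [[0, 0, 1, 3]]^T, v_2 = [[1, 0, 1, 0]]^T. Check: (A - I) v_2 = [[0, 0, 0, 0]]^T = 0.

v_1 = [[0, 0, 1, 3]]^T, v_2 = [[1, 0, 1, 0]]^T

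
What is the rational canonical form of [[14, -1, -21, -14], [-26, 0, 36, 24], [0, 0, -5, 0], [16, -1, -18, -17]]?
R = [[-5, 0, 0, 0], [0, 0, 0, 30], [0, 1, 0, 16], [0, 0, 1, -3]]

The invariant factors of A (the non-unit diagonal entries of the Smith normal form of xI - A over ℚ[x]) are x + 5, (x + 5)(x^2 - 2x - 6), each dividing the next. The characteristic polynomial is their product, (x + 5)^2(x^2 - 2x - 6).

The rational canonical form is the block-diagonal matrix of companion matrices C(f_i):
R = [[-5, 0, 0, 0], [0, 0, 0, 30], [0, 1, 0, 16], [0, 0, 1, -3]].

Note the characteristic polynomial does not split into linear factors over ℚ, so A has no Jordan form over ℚ; the rational canonical form exists over any field.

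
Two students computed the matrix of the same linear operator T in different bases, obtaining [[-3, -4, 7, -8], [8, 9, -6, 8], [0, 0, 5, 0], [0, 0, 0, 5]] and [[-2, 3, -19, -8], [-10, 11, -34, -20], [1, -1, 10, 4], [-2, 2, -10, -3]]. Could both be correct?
Yes.

Two matrices over a field are similar if and only if they have the same invariant factors.

Both A and B have characteristic polynomial (x - 5)^3(x - 1) and minimal polynomial (x - 5)^2(x - 1). Computing further, both have invariant factors x - 5, (x - 5)^2(x - 1). Hence A and B are similar.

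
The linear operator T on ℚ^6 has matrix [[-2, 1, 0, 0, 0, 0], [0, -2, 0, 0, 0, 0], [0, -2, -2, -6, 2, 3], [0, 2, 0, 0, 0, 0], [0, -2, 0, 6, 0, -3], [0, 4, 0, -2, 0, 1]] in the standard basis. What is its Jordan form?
J = [[-2, 1, 0, 0, 0, 0], [0, -2, 0, 0, 0, 0], [0, 0, -2, 0, 0, 0], [0, 0, 0, 0, 0, 0], [0, 0, 0, 0, 0, 0], [0, 0, 0, 0, 0, 1]]

The characteristic polynomial is det(xI - A) = x^2(x - 1)(x + 2)^3, so the eigenvalues are -2 (algebraic multiplicity 3), 0 (algebraic multiplicity 2), 1 (algebraic multiplicity 1).

For λ = -2: rank(A + 2I) = 4, rank((A + 2I)^2) = 3. The eigenspace has dimension 6 - 4 = 2, so there are 2 Jordan blocks; the rank sequence gives block sizes [2, 1].

For λ = 0: rank(A) = 4. The eigenspace has dimension 6 - 4 = 2, so there are 2 Jordan blocks; the rank sequence gives block sizes [1, 1].

For λ = 1: algebraic multiplicity 1 gives one 1×1 block.

Assembling the blocks gives the Jordan form J above.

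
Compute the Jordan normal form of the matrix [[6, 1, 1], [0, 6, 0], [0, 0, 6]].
The characteristic polynomial is det(xI - A) = (x - 6)^3, so the eigenvalues are 6 (algebraic multiplicity 3).

For λ = 6: rank(A - 6I) = 1, rank((A - 6I)^2) = 0. The eigenspace has dimension 3 - 1 = 2, so there are 2 Jordan blocks; the rank sequence gives block sizes [2, 1].

Assembling the blocks gives the Jordan form J above.

J = [[6, 1, 0], [0, 6, 0], [0, 0, 6]]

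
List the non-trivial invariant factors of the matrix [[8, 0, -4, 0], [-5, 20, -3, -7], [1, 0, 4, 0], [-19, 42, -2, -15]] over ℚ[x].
The Jordan structure of A has elementary divisors (x + 1), (x - 6)^3. Arranging the block sizes at each eigenvalue in decreasing order and taking row products gives the invariant factors.

Invariant factors (smallest first, each dividing the next): (x - 6)^3(x + 1).

Check: the last factor (x - 6)^3(x + 1) is the minimal polynomial, and the product (x - 6)^3(x + 1) is the characteristic polynomial.

(x - 6)^3(x + 1)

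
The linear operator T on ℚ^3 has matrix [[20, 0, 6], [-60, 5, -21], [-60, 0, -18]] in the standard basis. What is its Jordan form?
J = [[0, 0, 0], [0, 2, 0], [0, 0, 5]]

The characteristic polynomial is det(xI - A) = x(x - 5)(x - 2), so the eigenvalues are 0 (algebraic multiplicity 1), 2 (algebraic multiplicity 1), 5 (algebraic multiplicity 1).

For λ = 0: algebraic multiplicity 1 gives one 1×1 block.

For λ = 2: algebraic multiplicity 1 gives one 1×1 block.

For λ = 5: algebraic multiplicity 1 gives one 1×1 block.

Assembling the blocks gives the Jordan form J above.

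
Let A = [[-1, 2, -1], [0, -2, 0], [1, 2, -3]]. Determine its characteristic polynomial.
χ_A(x) = (x + 2)^3

xI - A = [[x + 1, -2, 1], [0, x + 2, 0], [-1, -2, x + 3]].

Expanding det(xI - A) along the first row:
det(xI - A) = + (x + 1)·det([[x + 2, 0], [-2, x + 3]]) - (-2)·det([[0, 0], [-1, x + 3]]) + (1)·det([[0, x + 2], [-1, -2]]).

Evaluating gives χ_A(x) = x^3 + 6x^2 + 12x + 8 = (x + 2)^3.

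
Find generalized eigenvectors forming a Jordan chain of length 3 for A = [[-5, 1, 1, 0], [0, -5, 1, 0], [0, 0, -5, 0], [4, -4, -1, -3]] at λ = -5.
v_1 = [[0, 0, 1, 0]]^T, v_2 = [[1, 1, 0, -1]]^T, v_3 = [[1, 0, 0, -2]]^T

We seek v_1 ∈ ker((A + 5I)^3) \ ker((A + 5I)^2), then set v_{i+1} = (A + 5I) v_i.

One such chain is v_1 = [[0, 0, 1, 0]]^T, v_2 = [[1, 1, 0, -1]]^T, v_3 = [[1, 0, 0, -2]]^T. Check: (A + 5I) v_3 = [[0, 0, 0, 0]]^T = 0.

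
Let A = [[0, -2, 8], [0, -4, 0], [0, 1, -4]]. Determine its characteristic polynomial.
xI - A = [[x, 2, -8], [0, x + 4, 0], [0, -1, x + 4]].

Expanding det(xI - A) along the first row:
det(xI - A) = + (x)·det([[x + 4, 0], [-1, x + 4]]) - (2)·det([[0, 0], [0, x + 4]]) + (-8)·det([[0, x + 4], [0, -1]]).

Evaluating gives χ_A(x) = x^3 + 8x^2 + 16x = x(x + 4)^2.

χ_A(x) = x(x + 4)^2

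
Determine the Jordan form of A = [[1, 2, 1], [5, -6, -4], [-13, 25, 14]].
The characteristic polynomial is det(xI - A) = (x - 3)^3, so the eigenvalues are 3 (algebraic multiplicity 3).

For λ = 3: rank(A - 3I) = 2, rank((A - 3I)^2) = 1, rank((A - 3I)^3) = 0. The eigenspace has dimension 3 - 2 = 1, so there is 1 Jordan block; the rank sequence gives block sizes [3].

Assembling the blocks gives the Jordan form J above.

J = [[3, 1, 0], [0, 3, 1], [0, 0, 3]]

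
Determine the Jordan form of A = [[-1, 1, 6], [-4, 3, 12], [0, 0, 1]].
The characteristic polynomial is det(xI - A) = (x - 1)^3, so the eigenvalues are 1 (algebraic multiplicity 3).

For λ = 1: rank(A - I) = 1, rank((A - I)^2) = 0. The eigenspace has dimension 3 - 1 = 2, so there are 2 Jordan blocks; the rank sequence gives block sizes [2, 1].

Assembling the blocks gives the Jordan form J above.

J = [[1, 1, 0], [0, 1, 0], [0, 0, 1]]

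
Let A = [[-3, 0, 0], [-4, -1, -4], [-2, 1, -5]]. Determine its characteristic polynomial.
χ_A(x) = (x + 3)^3

xI - A = [[x + 3, 0, 0], [4, x + 1, 4], [2, -1, x + 5]].

Expanding det(xI - A) along the first row:
det(xI - A) = + (x + 3)·det([[x + 1, 4], [-1, x + 5]]) - (0)·det([[4, 4], [2, x + 5]]) + (0)·det([[4, x + 1], [2, -1]]).

Evaluating gives χ_A(x) = x^3 + 9x^2 + 27x + 27 = (x + 3)^3.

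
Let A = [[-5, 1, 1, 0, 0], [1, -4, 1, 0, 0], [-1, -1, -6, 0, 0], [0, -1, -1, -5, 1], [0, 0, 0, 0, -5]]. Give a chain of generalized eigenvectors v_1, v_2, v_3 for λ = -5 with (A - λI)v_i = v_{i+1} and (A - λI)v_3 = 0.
v_1 = [[0, 0, 1, 0, 0]]^T, v_2 = [[1, 1, -1, -1, 0]]^T, v_3 = [[0, 1, -1, 0, 0]]^T

We seek v_1 ∈ ker((A + 5I)^3) \ ker((A + 5I)^2), then set v_{i+1} = (A + 5I) v_i.

One such chain is v_1 = [[0, 0, 1, 0, 0]]^T, v_2 = [[1, 1, -1, -1, 0]]^T, v_3 = [[0, 1, -1, 0, 0]]^T. Check: (A + 5I) v_3 = [[0, 0, 0, 0, 0]]^T = 0.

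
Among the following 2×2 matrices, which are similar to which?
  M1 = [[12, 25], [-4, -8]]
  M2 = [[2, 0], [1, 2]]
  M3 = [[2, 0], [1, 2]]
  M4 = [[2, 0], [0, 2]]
2 classes: {M1, M2, M3}, {M4}

Characteristic polynomials: χ_{M1} = (x - 2)^2, χ_{M2} = (x - 2)^2, χ_{M3} = (x - 2)^2, χ_{M4} = (x - 2)^2.

{M1, M2, M3}: invariant factors (x - 2)^2.

{M4}: invariant factors x - 2, x - 2.

Matrices are similar if and only if their invariant-factor lists agree; the partition into similarity classes is {M1, M2, M3}, {M4}.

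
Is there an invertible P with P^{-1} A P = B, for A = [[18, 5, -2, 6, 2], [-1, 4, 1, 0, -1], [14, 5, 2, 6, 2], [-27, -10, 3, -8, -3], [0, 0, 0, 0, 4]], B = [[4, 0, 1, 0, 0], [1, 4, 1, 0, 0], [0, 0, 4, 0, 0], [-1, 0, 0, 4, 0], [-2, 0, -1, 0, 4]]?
Yes.

Two matrices over a field are similar if and only if they have the same invariant factors.

Both A and B have characteristic polynomial (x - 4)^5 and minimal polynomial (x - 4)^3. Computing further, both have invariant factors x - 4, x - 4, (x - 4)^3. Hence A and B are similar.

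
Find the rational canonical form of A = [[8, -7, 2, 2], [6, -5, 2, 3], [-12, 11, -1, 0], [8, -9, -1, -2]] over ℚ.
The invariant factors of A (the non-unit diagonal entries of the Smith normal form of xI - A over ℚ[x]) are (x^2 + 4)^2, each dividing the next. The characteristic polynomial is their product, (x^2 + 4)^2.

The rational canonical form is the block-diagonal matrix of companion matrices C(f_i):
R = [[0, 0, 0, -16], [1, 0, 0, 0], [0, 1, 0, -8], [0, 0, 1, 0]].

Note the characteristic polynomial does not split into linear factors over ℚ, so A has no Jordan form over ℚ; the rational canonical form exists over any field.

R = [[0, 0, 0, -16], [1, 0, 0, 0], [0, 1, 0, -8], [0, 0, 1, 0]]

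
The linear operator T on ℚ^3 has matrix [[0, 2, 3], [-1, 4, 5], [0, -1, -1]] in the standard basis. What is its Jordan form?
The characteristic polynomial is det(xI - A) = (x - 1)^3, so the eigenvalues are 1 (algebraic multiplicity 3).

For λ = 1: rank(A - I) = 2, rank((A - I)^2) = 1, rank((A - I)^3) = 0. The eigenspace has dimension 3 - 2 = 1, so there is 1 Jordan block; the rank sequence gives block sizes [3].

Assembling the blocks gives the Jordan form J above.

J = [[1, 1, 0], [0, 1, 1], [0, 0, 1]]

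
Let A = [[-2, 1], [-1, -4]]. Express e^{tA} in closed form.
A has Jordan form J = [[-3, 1], [0, -3]] with A = PJP^{-1}, so e^{tA} = P e^{tJ} P^{-1}.

For a Jordan block J_k(λ), e^{tJ_k(λ)} = e^{λt} · (I + tN + t^2 N^2/2! + ... + t^{k-1} N^{k-1}/(k-1)!) where N is the nilpotent superdiagonal part.

Assembling the blocks and conjugating back gives the entries of e^{tA} as shown above.

e^{tA} = [[(t + 1)*e^{-3*t}, t*e^{-3*t}], [-t*e^{-3*t}, (1 - t)*e^{-3*t}]]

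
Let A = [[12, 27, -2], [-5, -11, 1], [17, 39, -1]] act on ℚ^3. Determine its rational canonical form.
The invariant factors of A (the non-unit diagonal entries of the Smith normal form of xI - A over ℚ[x]) are x^3 - 3x - 4, each dividing the next. The characteristic polynomial is their product, x^3 - 3x - 4.

The rational canonical form is the block-diagonal matrix of companion matrices C(f_i):
R = [[0, 0, 4], [1, 0, 3], [0, 1, 0]].

Note the characteristic polynomial does not split into linear factors over ℚ, so A has no Jordan form over ℚ; the rational canonical form exists over any field.

R = [[0, 0, 4], [1, 0, 3], [0, 1, 0]]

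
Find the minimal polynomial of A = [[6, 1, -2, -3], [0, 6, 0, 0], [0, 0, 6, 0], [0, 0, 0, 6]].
m_A(x) = (x - 6)^2

The characteristic polynomial factors as (x - 6)^4. The minimal polynomial is ∏(x - λ)^{k_λ} where k_λ is the size of the largest Jordan block at λ.

For λ = 6: rank(A - 6I) = 1, and the largest Jordan block has size 2 (the smallest k with rank((A - 6I)^k) = rank((A - 6I)^(k+1))).

So m_A(x) = (x - 6)^2.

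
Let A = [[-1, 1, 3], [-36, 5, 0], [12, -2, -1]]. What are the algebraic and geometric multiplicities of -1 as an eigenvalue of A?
The characteristic polynomial is (x - 5)(x + 1)^2, so the factor x + 1 appears with exponent 2: the algebraic multiplicity is 2.

rank(A + I) = 2, so the eigenspace has dimension 3 - 2 = 1: the geometric multiplicity is 1.

Since 1 < 2, A is not diagonalizable.

algebraic multiplicity 2, geometric multiplicity 1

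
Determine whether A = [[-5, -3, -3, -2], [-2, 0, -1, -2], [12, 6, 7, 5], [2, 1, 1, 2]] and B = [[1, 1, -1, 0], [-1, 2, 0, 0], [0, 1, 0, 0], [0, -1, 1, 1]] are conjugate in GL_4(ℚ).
Two matrices over a field are similar if and only if they have the same invariant factors.

Both A and B have characteristic polynomial (x - 1)^4 and minimal polynomial (x - 1)^3. Computing further, both have invariant factors x - 1, (x - 1)^3. Hence A and B are similar.

Yes.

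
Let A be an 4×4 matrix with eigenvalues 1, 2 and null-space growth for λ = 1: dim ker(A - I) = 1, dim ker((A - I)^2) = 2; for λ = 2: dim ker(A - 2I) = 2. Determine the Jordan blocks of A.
λ = 1: successive nullity increments [1, 1] count blocks of size ≥ k; block sizes are [2].
λ = 2: successive nullity increments [2] count blocks of size ≥ k; block sizes are [1, 1].

Jordan blocks: (1, 2), (2, 1), (2, 1)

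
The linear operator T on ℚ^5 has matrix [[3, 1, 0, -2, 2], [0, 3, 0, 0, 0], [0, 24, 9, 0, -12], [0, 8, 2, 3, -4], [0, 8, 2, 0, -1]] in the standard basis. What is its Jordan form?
J = [[3, 1, 0, 0, 0], [0, 3, 0, 0, 0], [0, 0, 3, 0, 0], [0, 0, 0, 3, 0], [0, 0, 0, 0, 5]]

The characteristic polynomial is det(xI - A) = (x - 5)(x - 3)^4, so the eigenvalues are 3 (algebraic multiplicity 4), 5 (algebraic multiplicity 1).

For λ = 3: rank(A - 3I) = 2, rank((A - 3I)^2) = 1. The eigenspace has dimension 5 - 2 = 3, so there are 3 Jordan blocks; the rank sequence gives block sizes [2, 1, 1].

For λ = 5: algebraic multiplicity 1 gives one 1×1 block.

Assembling the blocks gives the Jordan form J above.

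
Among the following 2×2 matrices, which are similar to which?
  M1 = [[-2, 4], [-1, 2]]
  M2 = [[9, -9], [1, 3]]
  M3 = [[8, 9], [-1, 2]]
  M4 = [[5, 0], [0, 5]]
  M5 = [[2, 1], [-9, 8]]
4 classes: {M1}, {M2}, {M3, M5}, {M4}

Characteristic polynomials: χ_{M1} = x^2, χ_{M2} = (x - 6)^2, χ_{M3} = (x - 5)^2, χ_{M4} = (x - 5)^2, χ_{M5} = (x - 5)^2.

{M1}: invariant factors x^2.

{M2}: invariant factors (x - 6)^2.

{M3, M5}: invariant factors (x - 5)^2.

{M4}: invariant factors x - 5, x - 5.

Matrices are similar if and only if their invariant-factor lists agree; the partition into similarity classes is {M1}, {M2}, {M3, M5}, {M4}.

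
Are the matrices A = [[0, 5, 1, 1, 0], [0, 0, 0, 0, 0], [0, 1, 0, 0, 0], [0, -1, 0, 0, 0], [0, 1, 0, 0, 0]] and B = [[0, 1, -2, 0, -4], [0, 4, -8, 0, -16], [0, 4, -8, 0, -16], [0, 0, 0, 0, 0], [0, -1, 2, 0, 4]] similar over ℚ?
No.

Both have characteristic polynomial x^5 and minimal polynomial x^2. But rank(A) = 2 for A while rank(B) = 1 for B, so the number of Jordan blocks at λ = 0 differs. A and B are not similar.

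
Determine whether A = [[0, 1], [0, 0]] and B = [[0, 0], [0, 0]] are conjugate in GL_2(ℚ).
Both have characteristic polynomial x^2, but the minimal polynomial of A is x^2 while the minimal polynomial of B is x. The minimal polynomial is a similarity invariant, so A and B are not similar.

No.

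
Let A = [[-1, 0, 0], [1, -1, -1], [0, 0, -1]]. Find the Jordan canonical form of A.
The characteristic polynomial is det(xI - A) = (x + 1)^3, so the eigenvalues are -1 (algebraic multiplicity 3).

For λ = -1: rank(A + I) = 1, rank((A + I)^2) = 0. The eigenspace has dimension 3 - 1 = 2, so there are 2 Jordan blocks; the rank sequence gives block sizes [2, 1].

Assembling the blocks gives the Jordan form J above.

J = [[-1, 1, 0], [0, -1, 0], [0, 0, -1]]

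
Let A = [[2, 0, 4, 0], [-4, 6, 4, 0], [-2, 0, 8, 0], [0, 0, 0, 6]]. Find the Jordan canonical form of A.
J = [[4, 0, 0, 0], [0, 6, 0, 0], [0, 0, 6, 0], [0, 0, 0, 6]]

The characteristic polynomial is det(xI - A) = (x - 6)^3(x - 4), so the eigenvalues are 4 (algebraic multiplicity 1), 6 (algebraic multiplicity 3).

For λ = 4: algebraic multiplicity 1 gives one 1×1 block.

For λ = 6: rank(A - 6I) = 1. The eigenspace has dimension 4 - 1 = 3, so there are 3 Jordan blocks; the rank sequence gives block sizes [1, 1, 1].

Assembling the blocks gives the Jordan form J above.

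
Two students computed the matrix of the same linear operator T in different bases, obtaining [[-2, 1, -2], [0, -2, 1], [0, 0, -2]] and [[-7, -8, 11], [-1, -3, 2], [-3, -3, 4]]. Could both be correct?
Yes.

Two matrices over a field are similar if and only if they have the same invariant factors.

Both A and B have characteristic polynomial (x + 2)^3 and minimal polynomial (x + 2)^3. Computing further, both have invariant factors (x + 2)^3. Hence A and B are similar.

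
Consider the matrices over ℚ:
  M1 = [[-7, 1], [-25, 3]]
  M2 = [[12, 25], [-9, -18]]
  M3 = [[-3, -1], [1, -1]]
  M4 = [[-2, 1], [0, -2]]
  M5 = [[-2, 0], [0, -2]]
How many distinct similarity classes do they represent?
Characteristic polynomials: χ_{M1} = (x + 2)^2, χ_{M2} = (x + 3)^2, χ_{M3} = (x + 2)^2, χ_{M4} = (x + 2)^2, χ_{M5} = (x + 2)^2.

{M1, M3, M4}: invariant factors (x + 2)^2.

{M2}: invariant factors (x + 3)^2.

{M5}: invariant factors x + 2, x + 2.

Matrices are similar if and only if their invariant-factor lists agree; the partition into similarity classes is {M1, M3, M4}, {M2}, {M5}.

3 classes: {M1, M3, M4}, {M2}, {M5}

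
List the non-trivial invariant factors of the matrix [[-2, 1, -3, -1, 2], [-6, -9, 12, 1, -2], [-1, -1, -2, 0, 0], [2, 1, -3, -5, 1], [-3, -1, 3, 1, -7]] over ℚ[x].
The Jordan structure of A has elementary divisors (x + 5)^3, (x + 5)^2. Arranging the block sizes at each eigenvalue in decreasing order and taking row products gives the invariant factors.

Invariant factors (smallest first, each dividing the next): (x + 5)^2, (x + 5)^3.

Check: the last factor (x + 5)^3 is the minimal polynomial, and the product (x + 5)^5 is the characteristic polynomial.

(x + 5)^2, (x + 5)^3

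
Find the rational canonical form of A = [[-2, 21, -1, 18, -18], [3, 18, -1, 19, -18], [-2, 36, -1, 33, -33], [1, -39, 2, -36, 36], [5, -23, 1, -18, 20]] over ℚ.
R = [[0, 3, 0, 0, 0], [1, -3, 0, 0, 0], [0, 0, 0, 0, -15], [0, 0, 1, 0, 18], [0, 0, 0, 1, 2]]

The invariant factors of A (the non-unit diagonal entries of the Smith normal form of xI - A over ℚ[x]) are x^2 + 3x - 3, (x - 5)(x^2 + 3x - 3), each dividing the next. The characteristic polynomial is their product, (x - 5)(x^2 + 3x - 3)^2.

The rational canonical form is the block-diagonal matrix of companion matrices C(f_i):
R = [[0, 3, 0, 0, 0], [1, -3, 0, 0, 0], [0, 0, 0, 0, -15], [0, 0, 1, 0, 18], [0, 0, 0, 1, 2]].

Note the characteristic polynomial does not split into linear factors over ℚ, so A has no Jordan form over ℚ; the rational canonical form exists over any field.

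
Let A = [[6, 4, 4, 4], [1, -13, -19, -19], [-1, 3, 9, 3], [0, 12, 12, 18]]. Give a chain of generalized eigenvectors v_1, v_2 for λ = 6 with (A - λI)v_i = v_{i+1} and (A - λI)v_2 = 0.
We seek v_1 ∈ ker((A - 6I)^2) \ ker(A - 6I), then set v_{i+1} = (A - 6I) v_i.

One such chain is v_1 = [[1, -2, 1, 1]]^T, v_2 = [[0, 1, -1, 0]]^T. Check: (A - 6I) v_2 = [[0, 0, 0, 0]]^T = 0.

v_1 = [[1, -2, 1, 1]]^T, v_2 = [[0, 1, -1, 0]]^T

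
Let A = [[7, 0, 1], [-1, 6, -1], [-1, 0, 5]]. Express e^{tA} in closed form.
A has Jordan form J = [[6, 1, 0], [0, 6, 0], [0, 0, 6]] with A = PJP^{-1}, so e^{tA} = P e^{tJ} P^{-1}.

For a Jordan block J_k(λ), e^{tJ_k(λ)} = e^{λt} · (I + tN + t^2 N^2/2! + ... + t^{k-1} N^{k-1}/(k-1)!) where N is the nilpotent superdiagonal part.

Assembling the blocks and conjugating back gives the entries of e^{tA} as shown above.

e^{tA} = [[(t + 1)*e^{6*t}, 0, t*e^{6*t}], [-t*e^{6*t}, e^{6*t}, -t*e^{6*t}], [-t*e^{6*t}, 0, (1 - t)*e^{6*t}]]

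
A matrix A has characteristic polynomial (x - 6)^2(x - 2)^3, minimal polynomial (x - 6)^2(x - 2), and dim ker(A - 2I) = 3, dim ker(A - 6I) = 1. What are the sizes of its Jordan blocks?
λ = 2: algebraic multiplicity 3 (exponent in χ_A), largest block size 1 (exponent in m_A), 3 blocks (geometric multiplicity). These force block sizes [1, 1, 1].
λ = 6: algebraic multiplicity 2 (exponent in χ_A), largest block size 2 (exponent in m_A), 1 block (geometric multiplicity). This forces block sizes [2].

Jordan blocks: (2, 1), (2, 1), (2, 1), (6, 2)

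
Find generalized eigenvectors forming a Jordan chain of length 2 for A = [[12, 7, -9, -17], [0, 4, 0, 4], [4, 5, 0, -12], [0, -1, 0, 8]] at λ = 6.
v_1 = [[0, -1, 1, -1]]^T, v_2 = [[1, -2, 1, -1]]^T

We seek v_1 ∈ ker((A - 6I)^2) \ ker(A - 6I), then set v_{i+1} = (A - 6I) v_i.

One such chain is v_1 = [[0, -1, 1, -1]]^T, v_2 = [[1, -2, 1, -1]]^T. Check: (A - 6I) v_2 = [[0, 0, 0, 0]]^T = 0.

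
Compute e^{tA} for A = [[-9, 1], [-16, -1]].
A has Jordan form J = [[-5, 1], [0, -5]] with A = PJP^{-1}, so e^{tA} = P e^{tJ} P^{-1}.

For a Jordan block J_k(λ), e^{tJ_k(λ)} = e^{λt} · (I + tN + t^2 N^2/2! + ... + t^{k-1} N^{k-1}/(k-1)!) where N is the nilpotent superdiagonal part.

Assembling the blocks and conjugating back gives the entries of e^{tA} as shown above.

e^{tA} = [[(1 - 4*t)*e^{-5*t}, t*e^{-5*t}], [-16*t*e^{-5*t}, (4*t + 1)*e^{-5*t}]]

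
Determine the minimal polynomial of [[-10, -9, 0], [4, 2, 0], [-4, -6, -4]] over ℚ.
m_A(x) = (x + 4)^2

The characteristic polynomial factors as (x + 4)^3. The minimal polynomial is ∏(x - λ)^{k_λ} where k_λ is the size of the largest Jordan block at λ.

For λ = -4: rank(A + 4I) = 1, and the largest Jordan block has size 2 (the smallest k with rank((A + 4I)^k) = rank((A + 4I)^(k+1))).

So m_A(x) = (x + 4)^2.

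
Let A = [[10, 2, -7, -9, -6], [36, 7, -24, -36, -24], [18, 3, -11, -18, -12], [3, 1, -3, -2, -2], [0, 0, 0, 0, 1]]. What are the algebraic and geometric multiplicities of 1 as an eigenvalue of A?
The characteristic polynomial is (x - 1)^5, so the factor x - 1 appears with exponent 5: the algebraic multiplicity is 5.

rank(A - I) = 2, so the eigenspace has dimension 5 - 2 = 3: the geometric multiplicity is 3.

Since 3 < 5, A is not diagonalizable.

algebraic multiplicity 5, geometric multiplicity 3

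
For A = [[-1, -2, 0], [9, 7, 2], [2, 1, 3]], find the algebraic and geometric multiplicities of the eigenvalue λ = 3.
The characteristic polynomial is (x - 3)^3, so the factor x - 3 appears with exponent 3: the algebraic multiplicity is 3.

rank(A - 3I) = 2, so the eigenspace has dimension 3 - 2 = 1: the geometric multiplicity is 1.

Since 1 < 3, A is not diagonalizable.

algebraic multiplicity 3, geometric multiplicity 1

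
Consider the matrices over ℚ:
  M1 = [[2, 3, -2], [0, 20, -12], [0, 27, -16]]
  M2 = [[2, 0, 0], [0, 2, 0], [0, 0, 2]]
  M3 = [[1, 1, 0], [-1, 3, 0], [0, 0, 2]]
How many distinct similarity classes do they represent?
Characteristic polynomials: χ_{M1} = (x - 2)^3, χ_{M2} = (x - 2)^3, χ_{M3} = (x - 2)^3.

{M1, M3}: invariant factors x - 2, (x - 2)^2.

{M2}: invariant factors x - 2, x - 2, x - 2.

Matrices are similar if and only if their invariant-factor lists agree; the partition into similarity classes is {M1, M3}, {M2}.

2 classes: {M1, M3}, {M2}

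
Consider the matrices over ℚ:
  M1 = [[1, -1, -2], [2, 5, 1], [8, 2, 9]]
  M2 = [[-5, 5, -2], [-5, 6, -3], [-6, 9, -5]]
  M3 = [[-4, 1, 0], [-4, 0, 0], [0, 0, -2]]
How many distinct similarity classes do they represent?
3 classes: {M1}, {M2}, {M3}

Characteristic polynomials: χ_{M1} = (x - 5)^3, χ_{M2} = (x + 1)^2(x + 2), χ_{M3} = (x + 2)^3.

{M1}: invariant factors (x - 5)^3.

{M2}: invariant factors (x + 1)^2(x + 2).

{M3}: invariant factors x + 2, (x + 2)^2.

Matrices are similar if and only if their invariant-factor lists agree; the partition into similarity classes is {M1}, {M2}, {M3}.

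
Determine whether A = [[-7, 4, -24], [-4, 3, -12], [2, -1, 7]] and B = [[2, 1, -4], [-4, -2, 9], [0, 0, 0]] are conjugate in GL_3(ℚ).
No.

trace(A) = 3 but trace(B) = 0. The trace is a similarity invariant, so A and B are not similar.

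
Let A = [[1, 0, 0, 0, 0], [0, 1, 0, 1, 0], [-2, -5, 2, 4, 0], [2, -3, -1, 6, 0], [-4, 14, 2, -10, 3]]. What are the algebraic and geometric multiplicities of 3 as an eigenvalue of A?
algebraic multiplicity 4, geometric multiplicity 2

The characteristic polynomial is (x - 3)^4(x - 1), so the factor x - 3 appears with exponent 4: the algebraic multiplicity is 4.

rank(A - 3I) = 3, so the eigenspace has dimension 5 - 3 = 2: the geometric multiplicity is 2.

Since 2 < 4, A is not diagonalizable.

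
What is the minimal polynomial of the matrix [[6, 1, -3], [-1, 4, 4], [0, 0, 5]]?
m_A(x) = (x - 5)^3

The characteristic polynomial factors as (x - 5)^3. The minimal polynomial is ∏(x - λ)^{k_λ} where k_λ is the size of the largest Jordan block at λ.

For λ = 5: rank(A - 5I) = 2, and the largest Jordan block has size 3 (the smallest k with rank((A - 5I)^k) = rank((A - 5I)^(k+1))).

So m_A(x) = (x - 5)^3.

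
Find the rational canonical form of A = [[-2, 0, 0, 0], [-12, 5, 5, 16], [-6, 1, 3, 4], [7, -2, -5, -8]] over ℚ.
R = [[-2, 0, 0, 0], [0, 0, 0, -4], [0, 1, 0, 2], [0, 0, 1, 0]]

The invariant factors of A (the non-unit diagonal entries of the Smith normal form of xI - A over ℚ[x]) are x + 2, (x + 2)(x^2 - 2x + 2), each dividing the next. The characteristic polynomial is their product, (x + 2)^2(x^2 - 2x + 2).

The rational canonical form is the block-diagonal matrix of companion matrices C(f_i):
R = [[-2, 0, 0, 0], [0, 0, 0, -4], [0, 1, 0, 2], [0, 0, 1, 0]].

Note the characteristic polynomial does not split into linear factors over ℚ, so A has no Jordan form over ℚ; the rational canonical form exists over any field.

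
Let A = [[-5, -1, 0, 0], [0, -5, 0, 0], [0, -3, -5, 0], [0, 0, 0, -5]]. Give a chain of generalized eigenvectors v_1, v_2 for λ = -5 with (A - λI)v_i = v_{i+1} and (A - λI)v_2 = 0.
v_1 = [[0, 1, 0, 0]]^T, v_2 = [[-1, 0, -3, 0]]^T

We seek v_1 ∈ ker((A + 5I)^2) \ ker(A + 5I), then set v_{i+1} = (A + 5I) v_i.

One such chain is v_1 = [[0, 1, 0, 0]]^T, v_2 = [[-1, 0, -3, 0]]^T. Check: (A + 5I) v_2 = [[0, 0, 0, 0]]^T = 0.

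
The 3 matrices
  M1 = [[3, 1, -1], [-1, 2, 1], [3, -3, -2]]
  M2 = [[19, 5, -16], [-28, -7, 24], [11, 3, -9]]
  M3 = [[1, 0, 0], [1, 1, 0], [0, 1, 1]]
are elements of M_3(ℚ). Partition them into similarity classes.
Characteristic polynomials: χ_{M1} = (x - 1)^3, χ_{M2} = (x - 1)^3, χ_{M3} = (x - 1)^3.

{M1, M2, M3}: invariant factors (x - 1)^3.

Matrices are similar if and only if their invariant-factor lists agree; the partition into similarity classes is {M1, M2, M3}.

1 class: {M1, M2, M3}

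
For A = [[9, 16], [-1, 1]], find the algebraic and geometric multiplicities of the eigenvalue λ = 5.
algebraic multiplicity 2, geometric multiplicity 1

The characteristic polynomial is (x - 5)^2, so the factor x - 5 appears with exponent 2: the algebraic multiplicity is 2.

rank(A - 5I) = 1, so the eigenspace has dimension 2 - 1 = 1: the geometric multiplicity is 1.

Since 1 < 2, A is not diagonalizable.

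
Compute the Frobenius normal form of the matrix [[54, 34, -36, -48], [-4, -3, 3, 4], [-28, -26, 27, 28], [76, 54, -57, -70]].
R = [[6, 0, 0, 0], [0, 0, 0, 6], [0, 1, 0, 23], [0, 0, 1, 2]]

The invariant factors of A (the non-unit diagonal entries of the Smith normal form of xI - A over ℚ[x]) are x - 6, (x - 6)(x^2 + 4x + 1), each dividing the next. The characteristic polynomial is their product, (x - 6)^2(x^2 + 4x + 1).

The rational canonical form is the block-diagonal matrix of companion matrices C(f_i):
R = [[6, 0, 0, 0], [0, 0, 0, 6], [0, 1, 0, 23], [0, 0, 1, 2]].

Note the characteristic polynomial does not split into linear factors over ℚ, so A has no Jordan form over ℚ; the rational canonical form exists over any field.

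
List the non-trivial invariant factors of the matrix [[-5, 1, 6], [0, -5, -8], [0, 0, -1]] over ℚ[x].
The Jordan structure of A has elementary divisors (x + 5)^2, (x + 1). Arranging the block sizes at each eigenvalue in decreasing order and taking row products gives the invariant factors.

Invariant factors (smallest first, each dividing the next): (x + 1)(x + 5)^2.

Check: the last factor (x + 1)(x + 5)^2 is the minimal polynomial, and the product (x + 1)(x + 5)^2 is the characteristic polynomial.

(x + 1)(x + 5)^2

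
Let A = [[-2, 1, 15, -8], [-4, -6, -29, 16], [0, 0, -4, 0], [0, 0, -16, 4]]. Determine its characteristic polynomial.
xI - A = [[x + 2, -1, -15, 8], [4, x + 6, 29, -16], [0, 0, x + 4, 0], [0, 0, 16, x - 4]].

Expanding det(xI - A) along the first row:
det(xI - A) = + (x + 2)·det([[x + 6, 29, -16], [0, x + 4, 0], [0, 16, x - 4]]) - (-1)·det([[4, 29, -16], [0, x + 4, 0], [0, 16, x - 4]]) + (-15)·det([[4, x + 6, -16], [0, 0, 0], [0, 0, x - 4]]) - (8)·det([[4, x + 6, 29], [0, 0, x + 4], [0, 0, 16]]).

Evaluating gives χ_A(x) = x^4 + 8x^3 - 128x - 256 = (x - 4)(x + 4)^3.

χ_A(x) = (x - 4)(x + 4)^3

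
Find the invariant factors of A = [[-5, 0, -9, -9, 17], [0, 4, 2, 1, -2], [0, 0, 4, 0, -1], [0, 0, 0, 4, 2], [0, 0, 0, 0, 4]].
(x - 4)^2, (x - 4)^2(x + 5)

The Jordan structure of A has elementary divisors (x + 5), (x - 4)^2, (x - 4)^2. Arranging the block sizes at each eigenvalue in decreasing order and taking row products gives the invariant factors.

Invariant factors (smallest first, each dividing the next): (x - 4)^2, (x - 4)^2(x + 5).

Check: the last factor (x - 4)^2(x + 5) is the minimal polynomial, and the product (x - 4)^4(x + 5) is the characteristic polynomial.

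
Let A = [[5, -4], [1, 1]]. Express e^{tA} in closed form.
e^{tA} = [[(2*t + 1)*e^{3*t}, -4*t*e^{3*t}], [t*e^{3*t}, (1 - 2*t)*e^{3*t}]]

A has Jordan form J = [[3, 1], [0, 3]] with A = PJP^{-1}, so e^{tA} = P e^{tJ} P^{-1}.

For a Jordan block J_k(λ), e^{tJ_k(λ)} = e^{λt} · (I + tN + t^2 N^2/2! + ... + t^{k-1} N^{k-1}/(k-1)!) where N is the nilpotent superdiagonal part.

Assembling the blocks and conjugating back gives the entries of e^{tA} as shown above.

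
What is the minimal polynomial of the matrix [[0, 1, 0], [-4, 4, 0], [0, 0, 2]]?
m_A(x) = (x - 2)^2

The characteristic polynomial factors as (x - 2)^3. The minimal polynomial is ∏(x - λ)^{k_λ} where k_λ is the size of the largest Jordan block at λ.

For λ = 2: rank(A - 2I) = 1, and the largest Jordan block has size 2 (the smallest k with rank((A - 2I)^k) = rank((A - 2I)^(k+1))).

So m_A(x) = (x - 2)^2.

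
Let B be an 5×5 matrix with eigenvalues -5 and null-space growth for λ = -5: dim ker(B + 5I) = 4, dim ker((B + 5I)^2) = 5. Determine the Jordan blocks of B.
λ = -5: successive nullity increments [4, 1] count blocks of size ≥ k; block sizes are [2, 1, 1, 1].

Jordan blocks: (-5, 2), (-5, 1), (-5, 1), (-5, 1)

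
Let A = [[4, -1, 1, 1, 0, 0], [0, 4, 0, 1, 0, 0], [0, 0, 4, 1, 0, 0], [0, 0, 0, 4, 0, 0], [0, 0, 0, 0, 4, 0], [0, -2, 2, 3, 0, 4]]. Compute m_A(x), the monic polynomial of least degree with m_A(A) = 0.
The characteristic polynomial factors as (x - 4)^6. The minimal polynomial is ∏(x - λ)^{k_λ} where k_λ is the size of the largest Jordan block at λ.

For λ = 4: rank(A - 4I) = 2, and the largest Jordan block has size 2 (the smallest k with rank((A - 4I)^k) = rank((A - 4I)^(k+1))).

So m_A(x) = (x - 4)^2.

m_A(x) = (x - 4)^2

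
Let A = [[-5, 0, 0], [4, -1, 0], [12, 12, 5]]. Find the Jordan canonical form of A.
J = [[-5, 0, 0], [0, -1, 0], [0, 0, 5]]

The characteristic polynomial is det(xI - A) = (x - 5)(x + 1)(x + 5), so the eigenvalues are -5 (algebraic multiplicity 1), -1 (algebraic multiplicity 1), 5 (algebraic multiplicity 1).

For λ = -5: algebraic multiplicity 1 gives one 1×1 block.

For λ = -1: algebraic multiplicity 1 gives one 1×1 block.

For λ = 5: algebraic multiplicity 1 gives one 1×1 block.

Assembling the blocks gives the Jordan form J above.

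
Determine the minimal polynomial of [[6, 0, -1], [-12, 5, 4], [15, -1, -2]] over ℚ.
The characteristic polynomial factors as (x - 3)^3. The minimal polynomial is ∏(x - λ)^{k_λ} where k_λ is the size of the largest Jordan block at λ.

For λ = 3: rank(A - 3I) = 2, and the largest Jordan block has size 3 (the smallest k with rank((A - 3I)^k) = rank((A - 3I)^(k+1))).

So m_A(x) = (x - 3)^3.

m_A(x) = (x - 3)^3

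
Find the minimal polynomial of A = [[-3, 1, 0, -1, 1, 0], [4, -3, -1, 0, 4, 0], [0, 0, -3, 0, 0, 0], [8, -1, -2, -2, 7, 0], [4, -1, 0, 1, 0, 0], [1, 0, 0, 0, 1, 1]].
The characteristic polynomial factors as (x - 1)^2(x + 3)^4. The minimal polynomial is ∏(x - λ)^{k_λ} where k_λ is the size of the largest Jordan block at λ.

For λ = -3: rank(A + 3I) = 4, and the largest Jordan block has size 3 (the smallest k with rank((A + 3I)^k) = rank((A + 3I)^(k+1))).
For λ = 1: rank(A - I) = 5, and the largest Jordan block has size 2 (the smallest k with rank((A - I)^k) = rank((A - I)^(k+1))).

So m_A(x) = (x - 1)^2(x + 3)^3.

m_A(x) = (x - 1)^2(x + 3)^3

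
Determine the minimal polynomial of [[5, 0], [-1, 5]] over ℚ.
m_A(x) = (x - 5)^2

The characteristic polynomial factors as (x - 5)^2. The minimal polynomial is ∏(x - λ)^{k_λ} where k_λ is the size of the largest Jordan block at λ.

For λ = 5: rank(A - 5I) = 1, and the largest Jordan block has size 2 (the smallest k with rank((A - 5I)^k) = rank((A - 5I)^(k+1))).

So m_A(x) = (x - 5)^2.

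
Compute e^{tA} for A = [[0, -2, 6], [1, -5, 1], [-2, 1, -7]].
e^{tA} = [[(t^2 + 4*t + 1)*e^{-4*t}, -2*t*e^{-4*t}, 2*t*(t + 3)*e^{-4*t}], [t*(t + 2)*e^{-4*t}/2, (1 - t)*e^{-4*t}, t*(t + 1)*e^{-4*t}], [t*(-t - 4)*e^{-4*t}/2, t*e^{-4*t}, (-t^2 - 3*t + 1)*e^{-4*t}]]

A has Jordan form J = [[-4, 1, 0], [0, -4, 1], [0, 0, -4]] with A = PJP^{-1}, so e^{tA} = P e^{tJ} P^{-1}.

For a Jordan block J_k(λ), e^{tJ_k(λ)} = e^{λt} · (I + tN + t^2 N^2/2! + ... + t^{k-1} N^{k-1}/(k-1)!) where N is the nilpotent superdiagonal part.

Assembling the blocks and conjugating back gives the entries of e^{tA} as shown above.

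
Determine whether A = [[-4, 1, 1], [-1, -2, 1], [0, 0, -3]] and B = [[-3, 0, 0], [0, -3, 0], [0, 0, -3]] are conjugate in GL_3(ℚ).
Both have characteristic polynomial (x + 3)^3, but the minimal polynomial of A is (x + 3)^2 while the minimal polynomial of B is x + 3. The minimal polynomial is a similarity invariant, so A and B are not similar.

No.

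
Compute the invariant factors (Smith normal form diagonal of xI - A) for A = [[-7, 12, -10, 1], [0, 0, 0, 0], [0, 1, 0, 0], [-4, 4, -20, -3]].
The Jordan structure of A has elementary divisors (x + 5)^2, x^2. Arranging the block sizes at each eigenvalue in decreasing order and taking row products gives the invariant factors.

Invariant factors (smallest first, each dividing the next): x^2(x + 5)^2.

Check: the last factor x^2(x + 5)^2 is the minimal polynomial, and the product x^2(x + 5)^2 is the characteristic polynomial.

x^2(x + 5)^2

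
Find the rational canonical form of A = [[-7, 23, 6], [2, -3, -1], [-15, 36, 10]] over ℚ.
The invariant factors of A (the non-unit diagonal entries of the Smith normal form of xI - A over ℚ[x]) are x^3 + x - 5, each dividing the next. The characteristic polynomial is their product, x^3 + x - 5.

The rational canonical form is the block-diagonal matrix of companion matrices C(f_i):
R = [[0, 0, 5], [1, 0, -1], [0, 1, 0]].

Note the characteristic polynomial does not split into linear factors over ℚ, so A has no Jordan form over ℚ; the rational canonical form exists over any field.

R = [[0, 0, 5], [1, 0, -1], [0, 1, 0]]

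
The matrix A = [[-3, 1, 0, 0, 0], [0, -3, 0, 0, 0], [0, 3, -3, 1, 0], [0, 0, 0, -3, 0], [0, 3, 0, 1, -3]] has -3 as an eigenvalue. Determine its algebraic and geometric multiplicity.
The characteristic polynomial is (x + 3)^5, so the factor x + 3 appears with exponent 5: the algebraic multiplicity is 5.

rank(A + 3I) = 2, so the eigenspace has dimension 5 - 2 = 3: the geometric multiplicity is 3.

Since 3 < 5, A is not diagonalizable.

algebraic multiplicity 5, geometric multiplicity 3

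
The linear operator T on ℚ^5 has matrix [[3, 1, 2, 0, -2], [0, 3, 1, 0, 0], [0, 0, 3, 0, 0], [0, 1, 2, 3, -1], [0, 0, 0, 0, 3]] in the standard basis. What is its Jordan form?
The characteristic polynomial is det(xI - A) = (x - 3)^5, so the eigenvalues are 3 (algebraic multiplicity 5).

For λ = 3: rank(A - 3I) = 3, rank((A - 3I)^2) = 1, rank((A - 3I)^3) = 0. The eigenspace has dimension 5 - 3 = 2, so there are 2 Jordan blocks; the rank sequence gives block sizes [3, 2].

Assembling the blocks gives the Jordan form J above.

J = [[3, 1, 0, 0, 0], [0, 3, 1, 0, 0], [0, 0, 3, 0, 0], [0, 0, 0, 3, 1], [0, 0, 0, 0, 3]]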